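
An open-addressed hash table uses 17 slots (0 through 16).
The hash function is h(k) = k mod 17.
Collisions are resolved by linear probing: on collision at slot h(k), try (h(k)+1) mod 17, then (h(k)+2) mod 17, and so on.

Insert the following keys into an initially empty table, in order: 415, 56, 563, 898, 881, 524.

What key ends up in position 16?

524

Insert 415: h=7, slot 7 empty => index 7.
Insert 56: h=5, slot 5 empty => index 5.
Insert 563: h=2, slot 2 empty => index 2.
Insert 898: h=14, slot 14 empty => index 14.
Insert 881: h=14, slot 14 occupied => index 15.
Insert 524: h=14, slots 14,15 occupied => index 16.
Table: [., ., 563, ., ., 56, ., 415, ., ., ., ., ., ., 898, 881, 524]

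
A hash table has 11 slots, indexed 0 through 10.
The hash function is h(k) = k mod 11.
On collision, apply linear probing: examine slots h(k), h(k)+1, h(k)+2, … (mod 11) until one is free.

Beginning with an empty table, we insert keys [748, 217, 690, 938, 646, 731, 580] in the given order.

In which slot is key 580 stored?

748: h=0 => slot 0
217: h=8 => slot 8
690: h=8, probe 8,9 => slot 9
938: h=3 => slot 3
646: h=8, probe 8,9,10 => slot 10
731: h=5 => slot 5
580: h=8, probe 8,9,10,0,1 => slot 1
Table: [748, 580, —, 938, —, 731, —, —, 217, 690, 646]

1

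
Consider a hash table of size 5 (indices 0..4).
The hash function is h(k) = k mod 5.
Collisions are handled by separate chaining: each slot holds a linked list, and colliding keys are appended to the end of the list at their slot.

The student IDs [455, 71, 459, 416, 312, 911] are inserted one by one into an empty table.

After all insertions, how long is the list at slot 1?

455 → bucket 0
71 → bucket 1
459 → bucket 4
416 → bucket 1 (collision)
312 → bucket 2
911 → bucket 1 (collision)
Final buckets:
0: 455
1: 71 -> 416 -> 911
2: 312
3: _
4: 459

3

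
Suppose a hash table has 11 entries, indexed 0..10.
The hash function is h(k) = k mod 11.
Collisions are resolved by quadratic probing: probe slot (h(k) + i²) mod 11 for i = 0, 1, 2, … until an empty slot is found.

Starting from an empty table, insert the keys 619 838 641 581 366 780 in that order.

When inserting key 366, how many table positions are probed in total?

Insert 619: h=3, slot 3 empty → index 3.
Insert 838: h=2, slot 2 empty → index 2.
Insert 641: h=3, slot 3 occupied → index 4.
Insert 581: h=9, slot 9 empty → index 9.
Insert 366: h=3, slots 3,4 occupied → index 7.
Insert 780: h=10, slot 10 empty → index 10.
Table: [_, _, 838, 619, 641, _, _, 366, _, 581, 780]

3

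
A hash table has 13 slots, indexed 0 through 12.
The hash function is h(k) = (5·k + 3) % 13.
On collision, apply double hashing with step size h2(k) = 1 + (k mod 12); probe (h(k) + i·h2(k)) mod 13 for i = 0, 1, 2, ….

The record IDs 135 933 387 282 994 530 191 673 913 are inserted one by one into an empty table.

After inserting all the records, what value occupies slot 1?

933

135: h=2 -> slot 2
933: h=1 -> slot 1
387: h=1, h2=4, probe 1,5 -> slot 5
282: h=9 -> slot 9
994: h=7 -> slot 7
530: h=1, h2=3, probe 1,4 -> slot 4
191: h=9, h2=12, probe 9,8 -> slot 8
673: h=1, h2=2, probe 1,3 -> slot 3
913: h=5, h2=2, probe 5,7,9,11 -> slot 11
Table: [∅, 933, 135, 673, 530, 387, ∅, 994, 191, 282, ∅, 913, ∅]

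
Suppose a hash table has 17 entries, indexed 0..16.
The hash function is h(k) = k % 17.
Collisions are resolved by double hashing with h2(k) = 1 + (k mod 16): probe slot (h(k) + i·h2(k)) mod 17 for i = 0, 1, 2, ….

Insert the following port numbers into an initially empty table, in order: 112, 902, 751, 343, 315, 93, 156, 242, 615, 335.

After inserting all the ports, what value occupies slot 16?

112 hashes to 10; slot 10 is free => place at 10.
902 hashes to 1; slot 1 is free => place at 1.
751 hashes to 3; slot 3 is free => place at 3.
343 hashes to 3, h2=8; 3 taken => place at 11.
315 hashes to 9; slot 9 is free => place at 9.
93 hashes to 8; slot 8 is free => place at 8.
156 hashes to 3, h2=13; 3 taken => place at 16.
242 hashes to 4; slot 4 is free => place at 4.
615 hashes to 3, h2=8; 3,11 taken => place at 2.
335 hashes to 12; slot 12 is free => place at 12.
Table: [_, 902, 615, 751, 242, _, _, _, 93, 315, 112, 343, 335, _, _, _, 156]

156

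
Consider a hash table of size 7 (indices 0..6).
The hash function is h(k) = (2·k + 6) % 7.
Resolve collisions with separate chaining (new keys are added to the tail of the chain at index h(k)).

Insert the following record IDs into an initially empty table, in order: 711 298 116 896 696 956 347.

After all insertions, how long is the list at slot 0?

711 → bucket 0
298 → bucket 0 (collision)
116 → bucket 0 (collision)
896 → bucket 6
696 → bucket 5
956 → bucket 0 (collision)
347 → bucket 0 (collision)
Final buckets:
0: 711 -> 298 -> 116 -> 956 -> 347
1: -
2: -
3: -
4: -
5: 696
6: 896

5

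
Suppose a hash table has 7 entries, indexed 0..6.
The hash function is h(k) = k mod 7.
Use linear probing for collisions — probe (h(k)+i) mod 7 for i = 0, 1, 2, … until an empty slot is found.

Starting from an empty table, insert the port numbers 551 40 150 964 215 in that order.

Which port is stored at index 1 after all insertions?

Insert 551: h=5, slot 5 empty -> index 5.
Insert 40: h=5, slot 5 occupied -> index 6.
Insert 150: h=3, slot 3 empty -> index 3.
Insert 964: h=5, slots 5,6 occupied -> index 0.
Insert 215: h=5, slots 5,6,0 occupied -> index 1.
Table: [964, 215, -, 150, -, 551, 40]

215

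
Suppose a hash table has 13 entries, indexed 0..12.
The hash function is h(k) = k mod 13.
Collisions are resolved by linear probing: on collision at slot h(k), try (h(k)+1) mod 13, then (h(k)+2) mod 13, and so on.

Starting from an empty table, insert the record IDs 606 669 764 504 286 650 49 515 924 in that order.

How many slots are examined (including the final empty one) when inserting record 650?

2

Insert 606: h=8, slot 8 empty -> index 8.
Insert 669: h=6, slot 6 empty -> index 6.
Insert 764: h=10, slot 10 empty -> index 10.
Insert 504: h=10, slot 10 occupied -> index 11.
Insert 286: h=0, slot 0 empty -> index 0.
Insert 650: h=0, slot 0 occupied -> index 1.
Insert 49: h=10, slots 10,11 occupied -> index 12.
Insert 515: h=8, slot 8 occupied -> index 9.
Insert 924: h=1, slot 1 occupied -> index 2.
Table: [286, 650, 924, —, —, —, 669, —, 606, 515, 764, 504, 49]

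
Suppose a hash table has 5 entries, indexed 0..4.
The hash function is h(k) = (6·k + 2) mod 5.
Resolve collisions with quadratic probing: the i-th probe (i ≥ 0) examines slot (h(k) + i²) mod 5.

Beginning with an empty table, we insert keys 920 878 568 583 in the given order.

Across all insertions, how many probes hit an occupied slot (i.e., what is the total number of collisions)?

3

920 hashes to 2; slot 2 is free → place at 2.
878 hashes to 0; slot 0 is free → place at 0.
568 hashes to 0; 0 taken → place at 1.
583 hashes to 0; 0,1 taken → place at 4.
Table: [878, 568, 920, ., 583]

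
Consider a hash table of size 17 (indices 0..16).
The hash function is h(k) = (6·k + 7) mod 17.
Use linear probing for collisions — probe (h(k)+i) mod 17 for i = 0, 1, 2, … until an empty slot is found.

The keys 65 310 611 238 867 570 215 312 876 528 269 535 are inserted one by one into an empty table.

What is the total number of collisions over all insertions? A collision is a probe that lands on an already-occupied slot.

8

65: h=6 → slot 6
310: h=14 → slot 14
611: h=1 → slot 1
238: h=7 → slot 7
867: h=7, probe 7,8 → slot 8
570: h=10 → slot 10
215: h=5 → slot 5
312: h=9 → slot 9
876: h=10, probe 10,11 → slot 11
528: h=13 → slot 13
269: h=6, probe 6,7,8,9,10,11,12 → slot 12
535: h=4 → slot 4
Table: [∅, 611, ∅, ∅, 535, 215, 65, 238, 867, 312, 570, 876, 269, 528, 310, ∅, ∅]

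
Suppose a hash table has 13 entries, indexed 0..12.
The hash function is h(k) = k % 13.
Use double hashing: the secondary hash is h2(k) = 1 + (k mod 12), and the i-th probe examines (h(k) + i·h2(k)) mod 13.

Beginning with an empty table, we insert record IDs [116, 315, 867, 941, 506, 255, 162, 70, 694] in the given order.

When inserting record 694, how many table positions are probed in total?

116 hashes to 12; slot 12 is free → place at 12.
315 hashes to 3; slot 3 is free → place at 3.
867 hashes to 9; slot 9 is free → place at 9.
941 hashes to 5; slot 5 is free → place at 5.
506 hashes to 12, h2=3; 12 taken → place at 2.
255 hashes to 8; slot 8 is free → place at 8.
162 hashes to 6; slot 6 is free → place at 6.
70 hashes to 5, h2=11; 5,3 taken → place at 1.
694 hashes to 5, h2=11; 5,3,1,12 taken → place at 10.
Table: [_, 70, 506, 315, _, 941, 162, _, 255, 867, 694, _, 116]

5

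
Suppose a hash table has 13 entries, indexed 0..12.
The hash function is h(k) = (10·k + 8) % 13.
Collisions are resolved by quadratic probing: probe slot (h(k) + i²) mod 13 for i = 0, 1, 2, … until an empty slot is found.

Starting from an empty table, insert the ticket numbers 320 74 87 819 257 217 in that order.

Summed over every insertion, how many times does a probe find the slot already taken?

Insert 320: h=10, slot 10 empty -> index 10.
Insert 74: h=7, slot 7 empty -> index 7.
Insert 87: h=7, slot 7 occupied -> index 8.
Insert 819: h=8, slot 8 occupied -> index 9.
Insert 257: h=4, slot 4 empty -> index 4.
Insert 217: h=7, slots 7,8 occupied -> index 11.
Table: [—, —, —, —, 257, —, —, 74, 87, 819, 320, 217, —]

4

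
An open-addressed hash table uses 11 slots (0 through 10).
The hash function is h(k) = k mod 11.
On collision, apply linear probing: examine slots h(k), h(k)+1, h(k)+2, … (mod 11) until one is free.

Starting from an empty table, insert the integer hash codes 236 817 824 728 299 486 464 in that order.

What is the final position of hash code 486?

6

236: h=5 → slot 5
817: h=3 → slot 3
824: h=10 → slot 10
728: h=2 → slot 2
299: h=2, probe 2,3,4 → slot 4
486: h=2, probe 2,3,4,5,6 → slot 6
464: h=2, probe 2,3,4,5,6,7 → slot 7
Table: [., ., 728, 817, 299, 236, 486, 464, ., ., 824]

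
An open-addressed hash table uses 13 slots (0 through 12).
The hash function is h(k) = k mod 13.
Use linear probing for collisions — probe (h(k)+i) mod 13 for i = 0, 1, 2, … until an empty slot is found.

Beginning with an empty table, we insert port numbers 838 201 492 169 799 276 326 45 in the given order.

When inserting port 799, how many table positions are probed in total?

Insert 838: h=6, slot 6 empty → index 6.
Insert 201: h=6, slot 6 occupied → index 7.
Insert 492: h=11, slot 11 empty → index 11.
Insert 169: h=0, slot 0 empty → index 0.
Insert 799: h=6, slots 6,7 occupied → index 8.
Insert 276: h=3, slot 3 empty → index 3.
Insert 326: h=1, slot 1 empty → index 1.
Insert 45: h=6, slots 6,7,8 occupied → index 9.
Table: [169, 326, —, 276, —, —, 838, 201, 799, 45, —, 492, —]

3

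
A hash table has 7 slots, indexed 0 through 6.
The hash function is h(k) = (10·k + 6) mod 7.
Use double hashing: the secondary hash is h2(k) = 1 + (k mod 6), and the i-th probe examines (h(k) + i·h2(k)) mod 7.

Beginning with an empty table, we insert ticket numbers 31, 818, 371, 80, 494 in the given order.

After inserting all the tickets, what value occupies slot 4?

80

Insert 31: h=1, slot 1 empty -> index 1.
Insert 818: h=3, slot 3 empty -> index 3.
Insert 371: h=6, slot 6 empty -> index 6.
Insert 80: h=1, h2=3, slot 1 occupied -> index 4.
Insert 494: h=4, h2=3, slot 4 occupied -> index 0.
Table: [494, 31, —, 818, 80, —, 371]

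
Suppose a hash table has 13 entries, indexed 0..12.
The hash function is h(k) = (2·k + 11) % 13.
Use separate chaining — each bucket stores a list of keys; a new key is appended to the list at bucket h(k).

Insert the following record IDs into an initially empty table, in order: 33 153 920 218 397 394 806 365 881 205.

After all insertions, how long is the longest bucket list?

Insert 33: h=12, bucket 12 empty → new chain.
Insert 153: h=5, bucket 5 empty → new chain.
Insert 920: h=5, bucket 5 nonempty → append to chain.
Insert 218: h=5, bucket 5 nonempty → append to chain.
Insert 397: h=12, bucket 12 nonempty → append to chain.
Insert 394: h=6, bucket 6 empty → new chain.
Insert 806: h=11, bucket 11 empty → new chain.
Insert 365: h=0, bucket 0 empty → new chain.
Insert 881: h=5, bucket 5 nonempty → append to chain.
Insert 205: h=5, bucket 5 nonempty → append to chain.
Final buckets:
0: 365
1: .
2: .
3: .
4: .
5: 153 -> 920 -> 218 -> 881 -> 205
6: 394
7: .
8: .
9: .
10: .
11: 806
12: 33 -> 397

5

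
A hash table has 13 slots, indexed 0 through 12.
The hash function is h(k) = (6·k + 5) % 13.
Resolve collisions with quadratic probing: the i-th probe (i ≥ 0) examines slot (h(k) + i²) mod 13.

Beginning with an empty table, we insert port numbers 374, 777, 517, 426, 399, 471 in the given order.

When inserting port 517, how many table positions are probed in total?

374 hashes to 0; slot 0 is free -> place at 0.
777 hashes to 0; 0 taken -> place at 1.
517 hashes to 0; 0,1 taken -> place at 4.
426 hashes to 0; 0,1,4 taken -> place at 9.
399 hashes to 7; slot 7 is free -> place at 7.
471 hashes to 10; slot 10 is free -> place at 10.
Table: [374, 777, -, -, 517, -, -, 399, -, 426, 471, -, -]

3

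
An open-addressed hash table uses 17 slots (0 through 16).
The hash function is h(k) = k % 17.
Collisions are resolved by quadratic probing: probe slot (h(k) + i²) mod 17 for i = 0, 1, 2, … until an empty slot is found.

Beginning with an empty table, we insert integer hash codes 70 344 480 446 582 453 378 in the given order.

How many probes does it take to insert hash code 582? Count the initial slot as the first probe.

70: h=2 → slot 2
344: h=4 → slot 4
480: h=4, probe 4,5 → slot 5
446: h=4, probe 4,5,8 → slot 8
582: h=4, probe 4,5,8,13 → slot 13
453: h=11 → slot 11
378: h=4, probe 4,5,8,13,3 → slot 3
Table: [_, _, 70, 378, 344, 480, _, _, 446, _, _, 453, _, 582, _, _, _]

4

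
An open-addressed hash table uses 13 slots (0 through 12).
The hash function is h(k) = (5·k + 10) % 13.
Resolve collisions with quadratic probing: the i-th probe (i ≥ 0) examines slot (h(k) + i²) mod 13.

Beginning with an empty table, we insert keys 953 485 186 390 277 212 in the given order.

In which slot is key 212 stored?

953: h=4 → slot 4
485: h=4, probe 4,5 → slot 5
186: h=4, probe 4,5,8 → slot 8
390: h=10 → slot 10
277: h=4, probe 4,5,8,0 → slot 0
212: h=4, probe 4,5,8,0,7 → slot 7
Table: [277, _, _, _, 953, 485, _, 212, 186, _, 390, _, _]

7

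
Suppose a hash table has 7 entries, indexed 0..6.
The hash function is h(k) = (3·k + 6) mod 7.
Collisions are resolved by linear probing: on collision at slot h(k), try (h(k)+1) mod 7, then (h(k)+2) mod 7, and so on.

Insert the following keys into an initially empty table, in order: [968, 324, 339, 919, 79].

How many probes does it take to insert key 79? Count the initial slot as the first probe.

5

968 hashes to 5; slot 5 is free -> place at 5.
324 hashes to 5; 5 taken -> place at 6.
339 hashes to 1; slot 1 is free -> place at 1.
919 hashes to 5; 5,6 taken -> place at 0.
79 hashes to 5; 5,6,0,1 taken -> place at 2.
Table: [919, 339, 79, ., ., 968, 324]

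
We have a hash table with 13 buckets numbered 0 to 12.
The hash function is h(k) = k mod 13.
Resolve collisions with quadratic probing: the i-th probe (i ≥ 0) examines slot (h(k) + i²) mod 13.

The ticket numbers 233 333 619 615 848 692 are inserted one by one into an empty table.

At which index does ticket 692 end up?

7

233: h=12 → slot 12
333: h=8 → slot 8
619: h=8, probe 8,9 → slot 9
615: h=4 → slot 4
848: h=3 → slot 3
692: h=3, probe 3,4,7 → slot 7
Table: [∅, ∅, ∅, 848, 615, ∅, ∅, 692, 333, 619, ∅, ∅, 233]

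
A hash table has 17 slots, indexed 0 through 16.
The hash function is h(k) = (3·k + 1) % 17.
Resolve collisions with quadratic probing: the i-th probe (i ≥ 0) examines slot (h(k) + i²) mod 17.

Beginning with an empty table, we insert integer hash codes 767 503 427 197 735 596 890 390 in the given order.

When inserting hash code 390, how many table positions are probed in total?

767: h=7 → slot 7
503: h=14 → slot 14
427: h=7, probe 7,8 → slot 8
197: h=14, probe 14,15 → slot 15
735: h=13 → slot 13
596: h=4 → slot 4
890: h=2 → slot 2
390: h=15, probe 15,16 → slot 16
Table: [—, —, 890, —, 596, —, —, 767, 427, —, —, —, —, 735, 503, 197, 390]

2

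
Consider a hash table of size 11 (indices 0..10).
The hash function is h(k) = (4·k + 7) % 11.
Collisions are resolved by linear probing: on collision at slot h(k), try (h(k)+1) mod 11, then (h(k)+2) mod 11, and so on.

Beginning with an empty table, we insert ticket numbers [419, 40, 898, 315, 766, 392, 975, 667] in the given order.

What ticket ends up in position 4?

315

419: h=0 => slot 0
40: h=2 => slot 2
898: h=2, probe 2,3 => slot 3
315: h=2, probe 2,3,4 => slot 4
766: h=2, probe 2,3,4,5 => slot 5
392: h=2, probe 2,3,4,5,6 => slot 6
975: h=2, probe 2,3,4,5,6,7 => slot 7
667: h=2, probe 2,3,4,5,6,7,8 => slot 8
Table: [419, ., 40, 898, 315, 766, 392, 975, 667, ., .]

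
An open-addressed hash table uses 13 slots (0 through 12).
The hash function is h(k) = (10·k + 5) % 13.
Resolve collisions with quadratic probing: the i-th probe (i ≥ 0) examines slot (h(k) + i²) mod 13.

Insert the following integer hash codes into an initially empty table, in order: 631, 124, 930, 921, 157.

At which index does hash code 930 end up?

1

631: h=10 => slot 10
124: h=10, probe 10,11 => slot 11
930: h=10, probe 10,11,1 => slot 1
921: h=11, probe 11,12 => slot 12
157: h=2 => slot 2
Table: [_, 930, 157, _, _, _, _, _, _, _, 631, 124, 921]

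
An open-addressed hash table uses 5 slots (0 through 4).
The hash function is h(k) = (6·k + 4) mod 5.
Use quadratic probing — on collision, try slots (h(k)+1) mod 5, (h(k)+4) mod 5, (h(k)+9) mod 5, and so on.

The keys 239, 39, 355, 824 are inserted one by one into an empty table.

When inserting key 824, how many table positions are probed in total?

Insert 239: h=3, slot 3 empty => index 3.
Insert 39: h=3, slot 3 occupied => index 4.
Insert 355: h=4, slot 4 occupied => index 0.
Insert 824: h=3, slots 3,4 occupied => index 2.
Table: [355, -, 824, 239, 39]

3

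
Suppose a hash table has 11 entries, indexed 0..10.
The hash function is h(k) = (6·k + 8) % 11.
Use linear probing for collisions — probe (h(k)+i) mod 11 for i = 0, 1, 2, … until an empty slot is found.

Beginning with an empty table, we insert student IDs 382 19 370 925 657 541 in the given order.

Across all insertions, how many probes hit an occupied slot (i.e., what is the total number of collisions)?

4

382: h=1 -> slot 1
19: h=1, probe 1,2 -> slot 2
370: h=6 -> slot 6
925: h=3 -> slot 3
657: h=1, probe 1,2,3,4 -> slot 4
541: h=9 -> slot 9
Table: [-, 382, 19, 925, 657, -, 370, -, -, 541, -]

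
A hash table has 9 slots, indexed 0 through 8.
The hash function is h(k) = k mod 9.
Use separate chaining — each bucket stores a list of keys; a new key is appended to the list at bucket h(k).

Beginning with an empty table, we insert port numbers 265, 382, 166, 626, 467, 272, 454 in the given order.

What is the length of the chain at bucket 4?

Insert 265: h=4, bucket 4 empty -> new chain.
Insert 382: h=4, bucket 4 nonempty -> append to chain.
Insert 166: h=4, bucket 4 nonempty -> append to chain.
Insert 626: h=5, bucket 5 empty -> new chain.
Insert 467: h=8, bucket 8 empty -> new chain.
Insert 272: h=2, bucket 2 empty -> new chain.
Insert 454: h=4, bucket 4 nonempty -> append to chain.
Final buckets:
0: —
1: —
2: 272
3: —
4: 265 -> 382 -> 166 -> 454
5: 626
6: —
7: —
8: 467

4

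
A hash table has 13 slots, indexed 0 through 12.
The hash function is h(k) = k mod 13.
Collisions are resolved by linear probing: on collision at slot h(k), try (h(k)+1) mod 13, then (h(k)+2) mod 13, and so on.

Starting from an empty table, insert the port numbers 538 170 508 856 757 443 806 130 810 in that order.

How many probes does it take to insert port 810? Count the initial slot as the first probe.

4

Insert 538: h=5, slot 5 empty → index 5.
Insert 170: h=1, slot 1 empty → index 1.
Insert 508: h=1, slot 1 occupied → index 2.
Insert 856: h=11, slot 11 empty → index 11.
Insert 757: h=3, slot 3 empty → index 3.
Insert 443: h=1, slots 1,2,3 occupied → index 4.
Insert 806: h=0, slot 0 empty → index 0.
Insert 130: h=0, slots 0,1,2,3,4,5 occupied → index 6.
Insert 810: h=4, slots 4,5,6 occupied → index 7.
Table: [806, 170, 508, 757, 443, 538, 130, 810, -, -, -, 856, -]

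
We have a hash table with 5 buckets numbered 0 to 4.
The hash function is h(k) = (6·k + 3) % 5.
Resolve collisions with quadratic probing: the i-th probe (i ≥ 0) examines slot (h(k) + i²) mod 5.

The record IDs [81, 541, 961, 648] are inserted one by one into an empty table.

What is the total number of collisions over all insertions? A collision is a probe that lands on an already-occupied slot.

3

81 hashes to 4; slot 4 is free → place at 4.
541 hashes to 4; 4 taken → place at 0.
961 hashes to 4; 4,0 taken → place at 3.
648 hashes to 1; slot 1 is free → place at 1.
Table: [541, 648, —, 961, 81]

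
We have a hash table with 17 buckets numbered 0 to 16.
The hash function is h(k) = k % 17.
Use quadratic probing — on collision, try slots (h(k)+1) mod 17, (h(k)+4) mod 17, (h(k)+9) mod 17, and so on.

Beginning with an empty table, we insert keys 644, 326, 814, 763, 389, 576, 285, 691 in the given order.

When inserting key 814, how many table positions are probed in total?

644: h=15 → slot 15
326: h=3 → slot 3
814: h=15, probe 15,16 → slot 16
763: h=15, probe 15,16,2 → slot 2
389: h=15, probe 15,16,2,7 → slot 7
576: h=15, probe 15,16,2,7,14 → slot 14
285: h=13 → slot 13
691: h=11 → slot 11
Table: [∅, ∅, 763, 326, ∅, ∅, ∅, 389, ∅, ∅, ∅, 691, ∅, 285, 576, 644, 814]

2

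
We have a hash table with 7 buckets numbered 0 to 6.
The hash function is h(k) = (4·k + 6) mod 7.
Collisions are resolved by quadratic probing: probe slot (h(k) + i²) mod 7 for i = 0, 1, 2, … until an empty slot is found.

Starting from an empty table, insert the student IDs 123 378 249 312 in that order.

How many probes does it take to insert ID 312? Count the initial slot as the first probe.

3

Insert 123: h=1, slot 1 empty → index 1.
Insert 378: h=6, slot 6 empty → index 6.
Insert 249: h=1, slot 1 occupied → index 2.
Insert 312: h=1, slots 1,2 occupied → index 5.
Table: [_, 123, 249, _, _, 312, 378]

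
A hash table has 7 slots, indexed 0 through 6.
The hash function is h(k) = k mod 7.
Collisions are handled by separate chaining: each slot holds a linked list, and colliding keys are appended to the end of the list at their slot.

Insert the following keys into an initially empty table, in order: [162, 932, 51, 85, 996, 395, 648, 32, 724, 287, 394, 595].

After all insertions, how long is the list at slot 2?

162 -> bucket 1
932 -> bucket 1 (collision)
51 -> bucket 2
85 -> bucket 1 (collision)
996 -> bucket 2 (collision)
395 -> bucket 3
648 -> bucket 4
32 -> bucket 4 (collision)
724 -> bucket 3 (collision)
287 -> bucket 0
394 -> bucket 2 (collision)
595 -> bucket 0 (collision)
Final buckets:
0: 287 -> 595
1: 162 -> 932 -> 85
2: 51 -> 996 -> 394
3: 395 -> 724
4: 648 -> 32
5: -
6: -

3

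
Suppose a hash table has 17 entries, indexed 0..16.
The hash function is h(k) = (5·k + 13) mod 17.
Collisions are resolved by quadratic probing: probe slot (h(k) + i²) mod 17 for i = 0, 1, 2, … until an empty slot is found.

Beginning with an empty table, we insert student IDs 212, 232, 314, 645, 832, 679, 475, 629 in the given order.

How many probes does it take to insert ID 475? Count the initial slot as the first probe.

212 hashes to 2; slot 2 is free → place at 2.
232 hashes to 0; slot 0 is free → place at 0.
314 hashes to 2; 2 taken → place at 3.
645 hashes to 8; slot 8 is free → place at 8.
832 hashes to 8; 8 taken → place at 9.
679 hashes to 8; 8,9 taken → place at 12.
475 hashes to 8; 8,9,12,0 taken → place at 7.
629 hashes to 13; slot 13 is free → place at 13.
Table: [232, -, 212, 314, -, -, -, 475, 645, 832, -, -, 679, 629, -, -, -]

5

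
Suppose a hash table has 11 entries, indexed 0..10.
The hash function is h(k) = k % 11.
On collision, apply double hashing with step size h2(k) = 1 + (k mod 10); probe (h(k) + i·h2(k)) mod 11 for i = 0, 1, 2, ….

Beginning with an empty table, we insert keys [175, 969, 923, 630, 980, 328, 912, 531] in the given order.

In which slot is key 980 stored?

175 hashes to 10; slot 10 is free → place at 10.
969 hashes to 1; slot 1 is free → place at 1.
923 hashes to 10, h2=4; 10 taken → place at 3.
630 hashes to 3, h2=1; 3 taken → place at 4.
980 hashes to 1, h2=1; 1 taken → place at 2.
328 hashes to 9; slot 9 is free → place at 9.
912 hashes to 10, h2=3; 10,2 taken → place at 5.
531 hashes to 3, h2=2; 3,5 taken → place at 7.
Table: [∅, 969, 980, 923, 630, 912, ∅, 531, ∅, 328, 175]

2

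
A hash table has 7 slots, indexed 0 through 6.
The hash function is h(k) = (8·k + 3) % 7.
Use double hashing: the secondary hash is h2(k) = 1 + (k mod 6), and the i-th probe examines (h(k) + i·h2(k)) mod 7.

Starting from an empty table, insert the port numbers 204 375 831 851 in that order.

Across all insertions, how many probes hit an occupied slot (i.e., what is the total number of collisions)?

1

204 hashes to 4; slot 4 is free → place at 4.
375 hashes to 0; slot 0 is free → place at 0.
831 hashes to 1; slot 1 is free → place at 1.
851 hashes to 0, h2=6; 0 taken → place at 6.
Table: [375, 831, ., ., 204, ., 851]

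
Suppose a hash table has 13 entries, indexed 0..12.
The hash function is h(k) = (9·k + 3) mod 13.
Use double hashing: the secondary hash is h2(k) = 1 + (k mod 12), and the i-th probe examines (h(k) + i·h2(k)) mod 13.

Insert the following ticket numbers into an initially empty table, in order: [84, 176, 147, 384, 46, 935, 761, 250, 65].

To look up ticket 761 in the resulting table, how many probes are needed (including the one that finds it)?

84: h=5 -> slot 5
176: h=1 -> slot 1
147: h=0 -> slot 0
384: h=1, h2=1, probe 1,2 -> slot 2
46: h=1, h2=11, probe 1,12 -> slot 12
935: h=7 -> slot 7
761: h=1, h2=6, probe 1,7,0,6 -> slot 6
250: h=4 -> slot 4
65: h=3 -> slot 3
Table: [147, 176, 384, 65, 250, 84, 761, 935, ., ., ., ., 46]
Lookup 761: h=1, h2=6, probe 1,7,0,6 → found at 6.

4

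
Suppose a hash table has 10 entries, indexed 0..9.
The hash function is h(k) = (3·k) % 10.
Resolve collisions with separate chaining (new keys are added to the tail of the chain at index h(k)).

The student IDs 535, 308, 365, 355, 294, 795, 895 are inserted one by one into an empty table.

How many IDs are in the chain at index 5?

5

Insert 535: h=5, bucket 5 empty -> new chain.
Insert 308: h=4, bucket 4 empty -> new chain.
Insert 365: h=5, bucket 5 nonempty -> append to chain.
Insert 355: h=5, bucket 5 nonempty -> append to chain.
Insert 294: h=2, bucket 2 empty -> new chain.
Insert 795: h=5, bucket 5 nonempty -> append to chain.
Insert 895: h=5, bucket 5 nonempty -> append to chain.
Final buckets:
0: .
1: .
2: 294
3: .
4: 308
5: 535 -> 365 -> 355 -> 795 -> 895
6: .
7: .
8: .
9: .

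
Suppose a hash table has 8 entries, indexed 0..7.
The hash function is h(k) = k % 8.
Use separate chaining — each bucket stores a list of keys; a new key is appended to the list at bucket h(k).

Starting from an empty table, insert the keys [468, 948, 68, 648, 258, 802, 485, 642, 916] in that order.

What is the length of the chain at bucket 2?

3

Insert 468: h=4, bucket 4 empty → new chain.
Insert 948: h=4, bucket 4 nonempty → append to chain.
Insert 68: h=4, bucket 4 nonempty → append to chain.
Insert 648: h=0, bucket 0 empty → new chain.
Insert 258: h=2, bucket 2 empty → new chain.
Insert 802: h=2, bucket 2 nonempty → append to chain.
Insert 485: h=5, bucket 5 empty → new chain.
Insert 642: h=2, bucket 2 nonempty → append to chain.
Insert 916: h=4, bucket 4 nonempty → append to chain.
Final buckets:
0: 648
1: -
2: 258 -> 802 -> 642
3: -
4: 468 -> 948 -> 68 -> 916
5: 485
6: -
7: -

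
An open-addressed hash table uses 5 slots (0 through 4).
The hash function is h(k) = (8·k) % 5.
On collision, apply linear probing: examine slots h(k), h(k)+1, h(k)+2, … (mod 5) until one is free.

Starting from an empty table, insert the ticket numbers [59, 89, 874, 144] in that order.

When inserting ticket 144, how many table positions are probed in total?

Insert 59: h=2, slot 2 empty -> index 2.
Insert 89: h=2, slot 2 occupied -> index 3.
Insert 874: h=2, slots 2,3 occupied -> index 4.
Insert 144: h=2, slots 2,3,4 occupied -> index 0.
Table: [144, -, 59, 89, 874]

4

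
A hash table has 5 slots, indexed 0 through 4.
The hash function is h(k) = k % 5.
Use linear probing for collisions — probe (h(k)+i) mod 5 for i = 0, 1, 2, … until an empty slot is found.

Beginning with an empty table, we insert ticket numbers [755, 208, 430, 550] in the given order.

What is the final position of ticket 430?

1

Insert 755: h=0, slot 0 empty → index 0.
Insert 208: h=3, slot 3 empty → index 3.
Insert 430: h=0, slot 0 occupied → index 1.
Insert 550: h=0, slots 0,1 occupied → index 2.
Table: [755, 430, 550, 208, -]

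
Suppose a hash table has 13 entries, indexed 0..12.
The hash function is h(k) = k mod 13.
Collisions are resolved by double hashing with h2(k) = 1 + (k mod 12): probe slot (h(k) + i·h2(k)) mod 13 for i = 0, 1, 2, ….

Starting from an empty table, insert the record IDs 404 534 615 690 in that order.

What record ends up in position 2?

Insert 404: h=1, slot 1 empty → index 1.
Insert 534: h=1, h2=7, slot 1 occupied → index 8.
Insert 615: h=4, slot 4 empty → index 4.
Insert 690: h=1, h2=7, slots 1,8 occupied → index 2.
Table: [—, 404, 690, —, 615, —, —, —, 534, —, —, —, —]

690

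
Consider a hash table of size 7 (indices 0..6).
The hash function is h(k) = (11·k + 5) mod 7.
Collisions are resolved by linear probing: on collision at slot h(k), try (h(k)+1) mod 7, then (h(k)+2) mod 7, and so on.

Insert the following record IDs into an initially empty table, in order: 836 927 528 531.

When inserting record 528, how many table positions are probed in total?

3

836: h=3 → slot 3
927: h=3, probe 3,4 → slot 4
528: h=3, probe 3,4,5 → slot 5
531: h=1 → slot 1
Table: [_, 531, _, 836, 927, 528, _]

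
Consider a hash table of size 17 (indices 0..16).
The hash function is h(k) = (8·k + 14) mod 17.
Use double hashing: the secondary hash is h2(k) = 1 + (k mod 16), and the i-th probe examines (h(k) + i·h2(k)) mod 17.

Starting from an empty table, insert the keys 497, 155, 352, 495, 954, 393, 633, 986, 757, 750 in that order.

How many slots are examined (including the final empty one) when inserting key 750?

Insert 497: h=12, slot 12 empty -> index 12.
Insert 155: h=13, slot 13 empty -> index 13.
Insert 352: h=8, slot 8 empty -> index 8.
Insert 495: h=13, h2=16, slots 13,12 occupied -> index 11.
Insert 954: h=13, h2=11, slot 13 occupied -> index 7.
Insert 393: h=13, h2=10, slot 13 occupied -> index 6.
Insert 633: h=12, h2=10, slot 12 occupied -> index 5.
Insert 986: h=14, slot 14 empty -> index 14.
Insert 757: h=1, slot 1 empty -> index 1.
Insert 750: h=13, h2=15, slots 13,11 occupied -> index 9.
Table: [_, 757, _, _, _, 633, 393, 954, 352, 750, _, 495, 497, 155, 986, _, _]

3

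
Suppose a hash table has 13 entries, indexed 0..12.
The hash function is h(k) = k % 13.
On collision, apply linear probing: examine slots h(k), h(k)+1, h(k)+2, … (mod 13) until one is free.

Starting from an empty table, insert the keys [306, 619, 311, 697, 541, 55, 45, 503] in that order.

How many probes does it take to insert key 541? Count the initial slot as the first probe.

3

Insert 306: h=7, slot 7 empty → index 7.
Insert 619: h=8, slot 8 empty → index 8.
Insert 311: h=12, slot 12 empty → index 12.
Insert 697: h=8, slot 8 occupied → index 9.
Insert 541: h=8, slots 8,9 occupied → index 10.
Insert 55: h=3, slot 3 empty → index 3.
Insert 45: h=6, slot 6 empty → index 6.
Insert 503: h=9, slots 9,10 occupied → index 11.
Table: [., ., ., 55, ., ., 45, 306, 619, 697, 541, 503, 311]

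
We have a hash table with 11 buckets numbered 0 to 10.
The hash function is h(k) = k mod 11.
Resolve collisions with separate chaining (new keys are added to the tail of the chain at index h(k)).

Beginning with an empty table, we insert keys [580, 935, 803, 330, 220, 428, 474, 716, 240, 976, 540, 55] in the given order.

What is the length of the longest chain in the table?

Insert 580: h=8, bucket 8 empty → new chain.
Insert 935: h=0, bucket 0 empty → new chain.
Insert 803: h=0, bucket 0 nonempty → append to chain.
Insert 330: h=0, bucket 0 nonempty → append to chain.
Insert 220: h=0, bucket 0 nonempty → append to chain.
Insert 428: h=10, bucket 10 empty → new chain.
Insert 474: h=1, bucket 1 empty → new chain.
Insert 716: h=1, bucket 1 nonempty → append to chain.
Insert 240: h=9, bucket 9 empty → new chain.
Insert 976: h=8, bucket 8 nonempty → append to chain.
Insert 540: h=1, bucket 1 nonempty → append to chain.
Insert 55: h=0, bucket 0 nonempty → append to chain.
Final buckets:
0: 935 -> 803 -> 330 -> 220 -> 55
1: 474 -> 716 -> 540
2: .
3: .
4: .
5: .
6: .
7: .
8: 580 -> 976
9: 240
10: 428

5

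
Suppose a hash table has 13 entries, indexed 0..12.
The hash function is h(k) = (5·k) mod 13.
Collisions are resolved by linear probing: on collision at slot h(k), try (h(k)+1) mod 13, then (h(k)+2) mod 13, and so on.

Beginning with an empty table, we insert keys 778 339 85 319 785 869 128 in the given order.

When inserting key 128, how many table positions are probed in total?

4

778: h=3 → slot 3
339: h=5 → slot 5
85: h=9 → slot 9
319: h=9, probe 9,10 → slot 10
785: h=12 → slot 12
869: h=3, probe 3,4 → slot 4
128: h=3, probe 3,4,5,6 → slot 6
Table: [∅, ∅, ∅, 778, 869, 339, 128, ∅, ∅, 85, 319, ∅, 785]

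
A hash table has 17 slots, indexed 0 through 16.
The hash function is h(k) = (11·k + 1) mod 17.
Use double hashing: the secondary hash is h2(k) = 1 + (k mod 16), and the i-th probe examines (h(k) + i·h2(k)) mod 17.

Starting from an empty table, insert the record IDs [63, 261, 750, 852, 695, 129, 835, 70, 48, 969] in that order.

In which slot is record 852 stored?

Insert 63: h=14, slot 14 empty => index 14.
Insert 261: h=16, slot 16 empty => index 16.
Insert 750: h=6, slot 6 empty => index 6.
Insert 852: h=6, h2=5, slot 6 occupied => index 11.
Insert 695: h=13, slot 13 empty => index 13.
Insert 129: h=9, slot 9 empty => index 9.
Insert 835: h=6, h2=4, slot 6 occupied => index 10.
Insert 70: h=6, h2=7, slots 6,13 occupied => index 3.
Insert 48: h=2, slot 2 empty => index 2.
Insert 969: h=1, slot 1 empty => index 1.
Table: [., 969, 48, 70, ., ., 750, ., ., 129, 835, 852, ., 695, 63, ., 261]

11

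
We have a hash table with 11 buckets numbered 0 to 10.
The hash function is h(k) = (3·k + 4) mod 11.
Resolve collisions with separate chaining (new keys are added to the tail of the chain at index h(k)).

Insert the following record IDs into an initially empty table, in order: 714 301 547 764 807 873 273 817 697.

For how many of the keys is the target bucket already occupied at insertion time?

3

714 → bucket 1
301 → bucket 5
547 → bucket 6
764 → bucket 8
807 → bucket 5 (collision)
873 → bucket 5 (collision)
273 → bucket 9
817 → bucket 2
697 → bucket 5 (collision)
Final buckets:
0: .
1: 714
2: 817
3: .
4: .
5: 301 -> 807 -> 873 -> 697
6: 547
7: .
8: 764
9: 273
10: .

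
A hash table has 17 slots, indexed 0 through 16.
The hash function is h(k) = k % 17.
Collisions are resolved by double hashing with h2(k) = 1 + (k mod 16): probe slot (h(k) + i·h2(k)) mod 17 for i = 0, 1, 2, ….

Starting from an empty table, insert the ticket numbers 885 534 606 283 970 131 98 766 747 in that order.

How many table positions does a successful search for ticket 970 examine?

885 hashes to 1; slot 1 is free -> place at 1.
534 hashes to 7; slot 7 is free -> place at 7.
606 hashes to 11; slot 11 is free -> place at 11.
283 hashes to 11, h2=12; 11 taken -> place at 6.
970 hashes to 1, h2=11; 1 taken -> place at 12.
131 hashes to 12, h2=4; 12 taken -> place at 16.
98 hashes to 13; slot 13 is free -> place at 13.
766 hashes to 1, h2=15; 1,16 taken -> place at 14.
747 hashes to 16, h2=12; 16,11,6,1,13 taken -> place at 8.
Table: [-, 885, -, -, -, -, 283, 534, 747, -, -, 606, 970, 98, 766, -, 131]
Lookup 970: h=1, h2=11, probe 1,12 → found at 12.

2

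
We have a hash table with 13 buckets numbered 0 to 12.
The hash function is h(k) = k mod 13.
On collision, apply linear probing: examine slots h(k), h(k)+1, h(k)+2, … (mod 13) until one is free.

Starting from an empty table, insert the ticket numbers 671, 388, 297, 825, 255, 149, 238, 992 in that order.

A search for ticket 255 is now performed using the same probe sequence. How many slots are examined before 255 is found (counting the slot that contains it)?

Insert 671: h=8, slot 8 empty => index 8.
Insert 388: h=11, slot 11 empty => index 11.
Insert 297: h=11, slot 11 occupied => index 12.
Insert 825: h=6, slot 6 empty => index 6.
Insert 255: h=8, slot 8 occupied => index 9.
Insert 149: h=6, slot 6 occupied => index 7.
Insert 238: h=4, slot 4 empty => index 4.
Insert 992: h=4, slot 4 occupied => index 5.
Table: [., ., ., ., 238, 992, 825, 149, 671, 255, ., 388, 297]
Lookup 255: h=8, probe 8,9 → found at 9.

2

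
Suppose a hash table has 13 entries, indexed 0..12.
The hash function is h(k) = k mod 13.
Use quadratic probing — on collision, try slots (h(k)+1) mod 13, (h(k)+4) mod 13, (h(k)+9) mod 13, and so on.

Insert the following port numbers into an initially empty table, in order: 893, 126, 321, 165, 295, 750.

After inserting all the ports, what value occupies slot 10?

893: h=9 => slot 9
126: h=9, probe 9,10 => slot 10
321: h=9, probe 9,10,0 => slot 0
165: h=9, probe 9,10,0,5 => slot 5
295: h=9, probe 9,10,0,5,12 => slot 12
750: h=9, probe 9,10,0,5,12,8 => slot 8
Table: [321, ∅, ∅, ∅, ∅, 165, ∅, ∅, 750, 893, 126, ∅, 295]

126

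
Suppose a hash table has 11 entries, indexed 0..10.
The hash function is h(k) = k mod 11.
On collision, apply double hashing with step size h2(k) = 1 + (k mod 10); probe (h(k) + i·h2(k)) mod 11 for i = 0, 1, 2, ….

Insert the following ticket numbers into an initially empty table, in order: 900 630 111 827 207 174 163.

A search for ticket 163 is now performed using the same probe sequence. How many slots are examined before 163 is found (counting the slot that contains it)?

900 hashes to 9; slot 9 is free => place at 9.
630 hashes to 3; slot 3 is free => place at 3.
111 hashes to 1; slot 1 is free => place at 1.
827 hashes to 2; slot 2 is free => place at 2.
207 hashes to 9, h2=8; 9 taken => place at 6.
174 hashes to 9, h2=5; 9,3 taken => place at 8.
163 hashes to 9, h2=4; 9,2,6 taken => place at 10.
Table: [—, 111, 827, 630, —, —, 207, —, 174, 900, 163]
Lookup 163: h=9, h2=4, probe 9,2,6,10 → found at 10.

4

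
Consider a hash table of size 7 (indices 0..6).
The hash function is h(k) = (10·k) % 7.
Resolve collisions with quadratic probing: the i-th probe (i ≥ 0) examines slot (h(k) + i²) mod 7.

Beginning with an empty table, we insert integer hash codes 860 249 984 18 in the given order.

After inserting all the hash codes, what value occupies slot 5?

249

860 hashes to 4; slot 4 is free → place at 4.
249 hashes to 5; slot 5 is free → place at 5.
984 hashes to 5; 5 taken → place at 6.
18 hashes to 5; 5,6 taken → place at 2.
Table: [—, —, 18, —, 860, 249, 984]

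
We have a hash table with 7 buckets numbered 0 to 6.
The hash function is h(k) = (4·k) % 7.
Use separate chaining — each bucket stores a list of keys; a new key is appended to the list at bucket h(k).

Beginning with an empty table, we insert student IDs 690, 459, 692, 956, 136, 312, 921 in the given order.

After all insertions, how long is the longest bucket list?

690 -> bucket 2
459 -> bucket 2 (collision)
692 -> bucket 3
956 -> bucket 2 (collision)
136 -> bucket 5
312 -> bucket 2 (collision)
921 -> bucket 2 (collision)
Final buckets:
0: -
1: -
2: 690 -> 459 -> 956 -> 312 -> 921
3: 692
4: -
5: 136
6: -

5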